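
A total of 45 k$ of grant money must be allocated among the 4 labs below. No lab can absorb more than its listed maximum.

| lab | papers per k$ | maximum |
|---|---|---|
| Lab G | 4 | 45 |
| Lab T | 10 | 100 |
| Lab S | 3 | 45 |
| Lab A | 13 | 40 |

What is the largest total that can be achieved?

Highest papers per k$ first: Lab A 13 > Lab T 10 > Lab G 4 > Lab S 3.
Lab A takes 40 to reach its cap of 40 → 5 left.
Lab T: +5 (room for 100) → 5. Pool exhausted.
Total = 10×5 + 13×40 = 570.

570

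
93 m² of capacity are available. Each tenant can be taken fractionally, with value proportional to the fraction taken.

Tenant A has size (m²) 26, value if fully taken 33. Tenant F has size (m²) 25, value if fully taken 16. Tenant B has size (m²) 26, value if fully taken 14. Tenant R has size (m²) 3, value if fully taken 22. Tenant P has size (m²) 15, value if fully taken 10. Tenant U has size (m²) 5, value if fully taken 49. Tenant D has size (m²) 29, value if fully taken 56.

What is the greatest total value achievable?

Sort by value density: Tenant U 49/5≈9.8, Tenant R 22/3≈7.33, Tenant D 56/29≈1.93, Tenant A 33/26≈1.27, Tenant P 10/15≈0.667, Tenant F 16/25≈0.64, Tenant B 14/26≈0.538.
Take all of Tenant U (5 m², value 49) → 88 m² left.
All 3 m² of Tenant R fit (value 22) → 85 remain.
Take all of Tenant D (29 m², value 56) → 56 m² left.
Take all of Tenant A (26 m², value 33) → 30 m² left.
Take all of Tenant P (15 m², value 10) → 15 m² left.
Only 15 m² remain; take 15/25 of Tenant F for value 16×15/25 = 9.6.
Total value = 179.6.

179.6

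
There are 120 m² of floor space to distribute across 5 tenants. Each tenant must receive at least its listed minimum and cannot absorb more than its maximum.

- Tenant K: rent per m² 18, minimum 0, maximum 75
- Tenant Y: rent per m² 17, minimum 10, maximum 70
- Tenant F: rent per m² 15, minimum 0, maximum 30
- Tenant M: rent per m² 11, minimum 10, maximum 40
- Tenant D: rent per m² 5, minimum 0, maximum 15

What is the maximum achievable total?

Meeting every minimum uses 0+10+0+10+0 = 20 m², leaving 100.
Highest rent per m² first: Tenant K 18 > Tenant Y 17 > Tenant F 15 > Tenant M 11 > Tenant D 5.
Tenant K: +75 to 75 (cap) — 25 left.
Tenant Y has room for 60 more but only 25 remain, so it gets 35.
Total = 18×75 + 17×35 + 11×10 = 2055.

2055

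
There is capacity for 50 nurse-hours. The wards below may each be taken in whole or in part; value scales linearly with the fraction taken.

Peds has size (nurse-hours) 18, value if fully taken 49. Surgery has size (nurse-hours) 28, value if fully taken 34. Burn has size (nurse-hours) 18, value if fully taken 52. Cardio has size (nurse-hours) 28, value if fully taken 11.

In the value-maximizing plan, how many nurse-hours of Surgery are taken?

Best value per unit of size first: Burn 52/18≈2.89, Peds 49/18≈2.72, Surgery 34/28≈1.21, Cardio 11/28≈0.393.
Take all of Burn (18 nurse-hours, value 52) — 32 nurse-hours left.
Peds: take in full, 18 nurse-hours for value 49 — 14 left.
14 nurse-hours left: a 14/28 share of Surgery gives 34×14/28 = 17.

14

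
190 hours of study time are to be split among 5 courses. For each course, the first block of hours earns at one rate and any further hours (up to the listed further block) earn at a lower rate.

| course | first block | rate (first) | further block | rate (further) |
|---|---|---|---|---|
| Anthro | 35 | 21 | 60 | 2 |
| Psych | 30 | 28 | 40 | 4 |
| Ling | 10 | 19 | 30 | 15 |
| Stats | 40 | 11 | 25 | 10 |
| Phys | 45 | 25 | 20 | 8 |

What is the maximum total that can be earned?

3780

Order all 10 blocks by rate: Psych/tier1 28 > Phys/tier1 25 > Anthro/tier1 21 > Ling/tier1 19 > Ling/tier2 15 > Stats/tier1 11 > Stats/tier2 10 > Phys/tier2 8 > Psych/tier2 4 > Anthro/tier2 2.
Psych/tier1 (28): +30 — 160 left.
Fill Phys tier1 block (45 at 25) — 115 left.
Anthro tier1 at 21: fill all 35 — 80 left.
Fill Ling tier1 block (10 at 19) — 70 left.
Fill Ling tier2 block (30 at 15) — 40 left.
Stats tier1 at 11: fill all 40 — 0 left.
Total = 28×30 + 25×45 + 21×35 + 19×10 + 15×30 + 11×40 = 3780.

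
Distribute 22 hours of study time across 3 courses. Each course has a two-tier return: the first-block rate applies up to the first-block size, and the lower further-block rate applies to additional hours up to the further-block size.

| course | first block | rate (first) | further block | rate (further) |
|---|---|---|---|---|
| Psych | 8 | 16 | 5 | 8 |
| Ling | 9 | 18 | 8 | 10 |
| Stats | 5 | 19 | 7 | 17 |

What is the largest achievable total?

Order all 6 blocks by rate: Stats/tier1 19 > Ling/tier1 18 > Stats/tier2 17 > Psych/tier1 16 > Ling/tier2 10 > Psych/tier2 8.
Stats/tier1 (19): +5 ; 17 left.
Ling tier1 at 18: fill all 9 ; 8 left.
Fill Stats tier2 block (7 at 17) ; 1 left.
Psych tier1 at 16: only 1 left, fill 1.
Total = 19×5 + 18×9 + 17×7 + 16×1 = 392.

392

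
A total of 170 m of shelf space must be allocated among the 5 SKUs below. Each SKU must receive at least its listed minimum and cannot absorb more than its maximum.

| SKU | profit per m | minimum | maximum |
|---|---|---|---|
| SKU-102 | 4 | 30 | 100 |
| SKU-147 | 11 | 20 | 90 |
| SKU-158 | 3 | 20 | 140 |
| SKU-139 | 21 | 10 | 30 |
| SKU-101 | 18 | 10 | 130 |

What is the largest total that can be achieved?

2290

Meeting every minimum uses 30+20+20+10+10 = 90 m, leaving 80.
Highest profit per m first: SKU-139 21 > SKU-101 18 > SKU-147 11 > SKU-102 4 > SKU-158 3.
SKU-139 takes 20 more to reach its cap of 30 → 60 left.
SKU-101 has room for 120 more but only 60 remain, so it gets 70.
Total = 4×30 + 11×20 + 3×20 + 21×30 + 18×70 = 2290.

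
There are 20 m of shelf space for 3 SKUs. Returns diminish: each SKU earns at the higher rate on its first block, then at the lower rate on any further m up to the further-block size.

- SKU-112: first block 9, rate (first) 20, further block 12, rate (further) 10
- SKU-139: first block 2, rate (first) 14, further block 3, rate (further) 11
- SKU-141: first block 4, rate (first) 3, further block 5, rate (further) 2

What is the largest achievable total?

301

Order all 6 blocks by rate: SKU-112/T1 20 > SKU-139/T1 14 > SKU-139/T2 11 > SKU-112/T2 10 > SKU-141/T1 3 > SKU-141/T2 2.
SKU-112/T1 (20): +9 ; 11 left.
SKU-139 T1 at 14: fill all 2 ; 9 left.
Fill SKU-139 T2 block (3 at 11) ; 6 left.
SKU-112 T2 at 10: only 6 left, fill 6.
Total = 20×9 + 14×2 + 11×3 + 10×6 = 301.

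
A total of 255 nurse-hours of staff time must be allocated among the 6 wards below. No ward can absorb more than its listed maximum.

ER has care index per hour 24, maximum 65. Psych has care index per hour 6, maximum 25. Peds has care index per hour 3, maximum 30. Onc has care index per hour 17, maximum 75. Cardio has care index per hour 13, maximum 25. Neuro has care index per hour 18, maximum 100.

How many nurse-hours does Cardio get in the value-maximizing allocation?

15

Highest care index per hour first: ER 24 > Neuro 18 > Onc 17 > Cardio 13 > Psych 6 > Peds 3.
ER: +65 to 65 (cap) — 190 left.
Neuro takes 100 to reach its cap of 100 — 90 left.
Give Onc 75 to hit its cap of 75 — 15 left.
Cardio: +15 (room for 25) → 15. Pool exhausted.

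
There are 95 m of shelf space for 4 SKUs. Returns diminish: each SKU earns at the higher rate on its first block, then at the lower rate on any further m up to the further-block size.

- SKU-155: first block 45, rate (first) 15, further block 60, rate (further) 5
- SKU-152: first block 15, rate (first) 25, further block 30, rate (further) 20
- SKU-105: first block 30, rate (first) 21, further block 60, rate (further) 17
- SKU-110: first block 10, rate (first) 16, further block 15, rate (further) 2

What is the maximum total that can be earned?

1945

Treat each block as its own option and order by rate: SKU-152/first 25 > SKU-105/first 21 > SKU-152/second 20 > SKU-105/second 17 > SKU-110/first 16 > SKU-155/first 15 > SKU-155/second 5 > SKU-110/second 2.
Fill SKU-152 first block (15 at 25) — 80 left.
SKU-105/first (21): +30 — 50 left.
Fill SKU-152 second block (30 at 20) — 20 left.
SKU-105/second: +20 of 60 at 17; pool empty.
Total = 25×15 + 21×30 + 20×30 + 17×20 = 1945.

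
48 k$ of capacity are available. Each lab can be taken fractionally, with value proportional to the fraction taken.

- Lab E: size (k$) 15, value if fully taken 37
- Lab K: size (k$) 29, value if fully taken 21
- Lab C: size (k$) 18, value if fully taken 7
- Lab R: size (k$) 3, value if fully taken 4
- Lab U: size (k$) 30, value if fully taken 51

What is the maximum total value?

92

Rank by value-to-size ratio: Lab E 37/15≈2.47, Lab U 51/30≈1.7, Lab R 4/3≈1.33, Lab K 21/29≈0.724, Lab C 7/18≈0.389.
Lab E: take in full, 15 k$ for value 37 ; 33 left.
Take all of Lab U (30 k$, value 51) ; 3 k$ left.
All 3 k$ of Lab R fit (value 4) ; 0 remain.
Total value = 92.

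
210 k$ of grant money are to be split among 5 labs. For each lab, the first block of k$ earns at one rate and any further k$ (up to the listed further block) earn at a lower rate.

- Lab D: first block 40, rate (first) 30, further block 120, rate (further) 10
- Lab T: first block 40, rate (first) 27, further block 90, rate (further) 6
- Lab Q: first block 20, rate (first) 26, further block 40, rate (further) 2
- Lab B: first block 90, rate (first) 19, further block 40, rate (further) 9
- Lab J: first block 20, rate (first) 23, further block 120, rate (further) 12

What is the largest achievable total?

Order all 10 blocks by rate: Lab D/first 30 > Lab T/first 27 > Lab Q/first 26 > Lab J/first 23 > Lab B/first 19 > Lab J/second 12 > Lab D/second 10 > Lab B/second 9 > Lab T/second 6 > Lab Q/second 2.
Fill Lab D first block (40 at 30) — 170 left.
Lab T/first (27): +40 — 130 left.
Lab Q/first (26): +20 — 110 left.
Fill Lab J first block (20 at 23) — 90 left.
Lab B/first (19): +90 — 0 left.
Total = 30×40 + 27×40 + 26×20 + 23×20 + 19×90 = 4970.

4970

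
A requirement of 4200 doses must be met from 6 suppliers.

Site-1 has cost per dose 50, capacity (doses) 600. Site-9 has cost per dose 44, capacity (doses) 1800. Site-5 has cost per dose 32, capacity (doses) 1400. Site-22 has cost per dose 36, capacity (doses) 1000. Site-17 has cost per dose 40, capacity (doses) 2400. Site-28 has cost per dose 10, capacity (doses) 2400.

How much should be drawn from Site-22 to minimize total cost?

Fill from the cheapest supplier first.
Take 2400 from Site-28 at 10 ; need 1800 more.
Site-5 at 32: take all 1400 doses ; 400 still needed.
Site-22 (36): take the remaining 400 ; done.
Site-17, Site-9, Site-1: unused.

400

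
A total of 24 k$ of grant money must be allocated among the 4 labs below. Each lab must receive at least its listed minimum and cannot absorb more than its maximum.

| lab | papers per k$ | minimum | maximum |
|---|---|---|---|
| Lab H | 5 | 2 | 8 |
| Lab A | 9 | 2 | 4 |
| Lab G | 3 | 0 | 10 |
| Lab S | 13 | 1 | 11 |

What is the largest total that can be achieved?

222

Meeting every minimum uses 2+2+0+1 = 5 k$, leaving 19.
Rank by papers per k$: Lab S 13 > Lab A 9 > Lab H 5 > Lab G 3.
Lab S takes 10 more to reach its cap of 11 → 9 left.
Lab A takes 2 more to reach its cap of 4 → 7 left.
Lab H: +6 to 8 (cap) → 1 left.
Lab G: +1 (room for 10) → 1. Pool exhausted.
Total = 5×8 + 9×4 + 3×1 + 13×11 = 222.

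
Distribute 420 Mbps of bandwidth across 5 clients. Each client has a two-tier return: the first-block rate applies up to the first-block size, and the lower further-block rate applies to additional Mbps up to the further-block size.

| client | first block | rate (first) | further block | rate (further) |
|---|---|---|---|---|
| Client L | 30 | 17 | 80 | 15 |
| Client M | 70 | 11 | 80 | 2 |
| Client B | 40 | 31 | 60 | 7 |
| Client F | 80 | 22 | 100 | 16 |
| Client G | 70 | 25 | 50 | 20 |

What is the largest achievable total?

Treat each block as its own option and order by rate: Client B/first 31 > Client G/first 25 > Client F/first 22 > Client G/second 20 > Client L/first 17 > Client F/second 16 > Client L/second 15 > Client M/first 11 > Client B/second 7 > Client M/second 2.
Client B first at 31: fill all 40 → 380 left.
Client G/first (25): +70 → 310 left.
Client F/first (22): +80 → 230 left.
Client G/second (20): +50 → 180 left.
Client L first at 17: fill all 30 → 150 left.
Client F/second (16): +100 → 50 left.
50 remain; put them into Client L second at 15.
Total = 31×40 + 25×70 + 22×80 + 20×50 + 17×30 + 16×100 + 15×50 = 8610.

8610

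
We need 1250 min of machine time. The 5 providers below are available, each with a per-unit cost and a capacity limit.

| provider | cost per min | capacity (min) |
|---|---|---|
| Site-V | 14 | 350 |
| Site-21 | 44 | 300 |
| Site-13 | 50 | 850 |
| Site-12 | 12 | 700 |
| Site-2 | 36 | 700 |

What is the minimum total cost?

Fill from the cheapest provider first.
Site-12 at 12: take all 700 min ; 550 still needed.
Site-V (14): use full 350 ; 200 min to go.
Site-2 (36): take the remaining 200 ; done.
Site-21, Site-13: unused.
Cost = 700×12 + 350×14 + 200×36 = 20500.

20500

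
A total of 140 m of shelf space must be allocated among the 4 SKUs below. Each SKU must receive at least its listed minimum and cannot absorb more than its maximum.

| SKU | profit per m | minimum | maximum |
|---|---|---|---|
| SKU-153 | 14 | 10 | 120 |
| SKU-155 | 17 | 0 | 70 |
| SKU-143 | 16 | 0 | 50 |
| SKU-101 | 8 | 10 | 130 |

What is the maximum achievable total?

Meeting every minimum uses 10+0+0+10 = 20 m, leaving 120.
Rank by profit per m: SKU-155 17 > SKU-143 16 > SKU-153 14 > SKU-101 8.
SKU-155 takes 70 more to reach its cap of 70 → 50 left.
SKU-143: +50 to 50 (cap) → 0 left.
Total = 14×10 + 17×70 + 16×50 + 8×10 = 2210.

2210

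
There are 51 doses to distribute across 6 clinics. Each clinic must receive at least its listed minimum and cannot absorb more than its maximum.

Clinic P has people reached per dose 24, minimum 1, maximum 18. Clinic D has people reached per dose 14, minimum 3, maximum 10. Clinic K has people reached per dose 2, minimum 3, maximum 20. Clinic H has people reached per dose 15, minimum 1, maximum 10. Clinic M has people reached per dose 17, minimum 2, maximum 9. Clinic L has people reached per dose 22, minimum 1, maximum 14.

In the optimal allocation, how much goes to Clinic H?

Meeting every minimum uses 1+3+3+1+2+1 = 11 doses, leaving 40.
Rank by people reached per dose: Clinic P 24 > Clinic L 22 > Clinic M 17 > Clinic H 15 > Clinic D 14 > Clinic K 2.
Clinic P takes 17 more to reach its cap of 18 — 23 left.
Clinic L takes 13 more to reach its cap of 14 — 10 left.
Clinic M takes 7 more to reach its cap of 9 — 3 left.
Clinic H: +3 (room for 9) → 4. Pool exhausted.

4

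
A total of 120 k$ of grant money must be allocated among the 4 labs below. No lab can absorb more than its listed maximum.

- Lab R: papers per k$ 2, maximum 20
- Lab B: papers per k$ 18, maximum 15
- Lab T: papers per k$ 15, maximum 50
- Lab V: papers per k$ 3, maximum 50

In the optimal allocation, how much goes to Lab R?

5

Highest papers per k$ first: Lab B 18 > Lab T 15 > Lab V 3 > Lab R 2.
Give Lab B 15 to hit its cap of 15 ; 105 left.
Lab T takes 50 to reach its cap of 50 ; 55 left.
Lab V takes 50 to reach its cap of 50 ; 5 left.
Lab R has room for 20 but only 5 remain, so it gets 5.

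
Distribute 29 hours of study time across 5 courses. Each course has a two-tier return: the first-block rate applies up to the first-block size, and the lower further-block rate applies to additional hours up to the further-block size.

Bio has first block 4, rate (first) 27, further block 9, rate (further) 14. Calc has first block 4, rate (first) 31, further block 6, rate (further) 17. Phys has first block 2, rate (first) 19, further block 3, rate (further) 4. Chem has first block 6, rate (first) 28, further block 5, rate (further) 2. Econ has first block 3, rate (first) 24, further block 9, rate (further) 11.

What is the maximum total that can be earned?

Treat each block as its own option and order by rate: Calc/tier1 31 > Chem/tier1 28 > Bio/tier1 27 > Econ/tier1 24 > Phys/tier1 19 > Calc/tier2 17 > Bio/tier2 14 > Econ/tier2 11 > Phys/tier2 4 > Chem/tier2 2.
Calc/tier1 (31): +4 — 25 left.
Chem tier1 at 28: fill all 6 — 19 left.
Bio/tier1 (27): +4 — 15 left.
Econ/tier1 (24): +3 — 12 left.
Phys/tier1 (19): +2 — 10 left.
Calc/tier2 (17): +6 — 4 left.
Bio tier2 at 14: only 4 left, fill 4.
Total = 31×4 + 28×6 + 27×4 + 24×3 + 19×2 + 17×6 + 14×4 = 668.

668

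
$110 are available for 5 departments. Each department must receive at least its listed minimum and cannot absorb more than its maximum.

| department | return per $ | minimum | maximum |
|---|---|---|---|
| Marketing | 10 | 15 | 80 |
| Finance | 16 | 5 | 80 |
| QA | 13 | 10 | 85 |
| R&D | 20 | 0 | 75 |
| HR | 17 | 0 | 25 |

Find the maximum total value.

1945

Meeting every minimum uses 15+5+10+0+0 = 30 $, leaving 80.
Order the departments by return per $: R&D 20 > HR 17 > Finance 16 > QA 13 > Marketing 10.
R&D takes 75 more to reach its cap of 75 ; 5 left.
HR: +5 (room for 25) → 5. Pool exhausted.
Total = 10×15 + 16×5 + 13×10 + 20×75 + 17×5 = 1945.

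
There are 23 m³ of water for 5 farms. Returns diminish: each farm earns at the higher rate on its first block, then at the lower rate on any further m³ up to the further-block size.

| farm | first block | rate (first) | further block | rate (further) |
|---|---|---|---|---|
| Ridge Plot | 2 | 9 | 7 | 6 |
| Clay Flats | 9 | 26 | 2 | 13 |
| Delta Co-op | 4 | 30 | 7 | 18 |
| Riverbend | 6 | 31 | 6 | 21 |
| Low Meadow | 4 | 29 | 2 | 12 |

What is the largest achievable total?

Treat each block as its own option and order by rate: Riverbend/tier1 31 > Delta Co-op/tier1 30 > Low Meadow/tier1 29 > Clay Flats/tier1 26 > Riverbend/tier2 21 > Delta Co-op/tier2 18 > Clay Flats/tier2 13 > Low Meadow/tier2 12 > Ridge Plot/tier1 9 > Ridge Plot/tier2 6.
Fill Riverbend tier1 block (6 at 31) → 17 left.
Fill Delta Co-op tier1 block (4 at 30) → 13 left.
Fill Low Meadow tier1 block (4 at 29) → 9 left.
Clay Flats/tier1 (26): +9 → 0 left.
Total = 31×6 + 30×4 + 29×4 + 26×9 = 656.

656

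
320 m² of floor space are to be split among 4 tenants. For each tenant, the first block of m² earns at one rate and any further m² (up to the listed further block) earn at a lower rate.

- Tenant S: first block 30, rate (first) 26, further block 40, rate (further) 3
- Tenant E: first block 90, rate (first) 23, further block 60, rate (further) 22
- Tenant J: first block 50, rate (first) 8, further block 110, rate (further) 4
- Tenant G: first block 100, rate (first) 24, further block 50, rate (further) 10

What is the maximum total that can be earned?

Treat each block as its own option and order by rate: Tenant S/first 26 > Tenant G/first 24 > Tenant E/first 23 > Tenant E/second 22 > Tenant G/second 10 > Tenant J/first 8 > Tenant J/second 4 > Tenant S/second 3.
Fill Tenant S first block (30 at 26) — 290 left.
Tenant G/first (24): +100 — 190 left.
Tenant E/first (23): +90 — 100 left.
Fill Tenant E second block (60 at 22) — 40 left.
Tenant G second at 10: only 40 left, fill 40.
Total = 26×30 + 24×100 + 23×90 + 22×60 + 10×40 = 6970.

6970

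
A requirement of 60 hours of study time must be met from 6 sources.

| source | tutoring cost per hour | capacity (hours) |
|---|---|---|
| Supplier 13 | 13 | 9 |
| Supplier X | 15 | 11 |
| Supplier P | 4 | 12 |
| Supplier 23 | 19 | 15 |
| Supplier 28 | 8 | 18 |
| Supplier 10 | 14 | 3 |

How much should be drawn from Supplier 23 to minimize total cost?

Cheapest first:
Supplier P (4): use full 12 → 48 hours to go.
Take 18 from Supplier 28 at 8 → need 30 more.
Supplier 13 (13): use full 9 → 21 hours to go.
Supplier 10 at 14: take all 3 hours → 18 still needed.
Take 11 from Supplier X at 15 → need 7 more.
Supplier 23 at 19: take 7 of its 15 → requirement met.

7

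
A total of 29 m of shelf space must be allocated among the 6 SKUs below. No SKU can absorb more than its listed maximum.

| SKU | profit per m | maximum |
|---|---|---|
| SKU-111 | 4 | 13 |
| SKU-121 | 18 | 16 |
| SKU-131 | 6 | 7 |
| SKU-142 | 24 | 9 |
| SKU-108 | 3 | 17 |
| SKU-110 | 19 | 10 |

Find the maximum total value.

Order the SKUs by profit per m: SKU-142 24 > SKU-110 19 > SKU-121 18 > SKU-131 6 > SKU-111 4 > SKU-108 3.
SKU-142 takes 9 to reach its cap of 9 — 20 left.
SKU-110: +10 to 10 (cap) — 10 left.
SKU-121: +10 (room for 16) → 10. Pool exhausted.
Total = 18×10 + 24×9 + 19×10 = 586.

586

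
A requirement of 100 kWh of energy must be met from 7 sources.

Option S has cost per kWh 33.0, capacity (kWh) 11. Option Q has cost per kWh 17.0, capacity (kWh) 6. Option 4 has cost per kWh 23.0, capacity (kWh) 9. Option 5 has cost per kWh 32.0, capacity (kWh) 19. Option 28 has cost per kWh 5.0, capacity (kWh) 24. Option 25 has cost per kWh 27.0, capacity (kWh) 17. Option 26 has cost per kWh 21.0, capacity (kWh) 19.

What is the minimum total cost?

2093

Cheapest first:
Option 28 at 5.0: take all 24 kWh — 76 still needed.
Option Q at 17.0: take all 6 kWh — 70 still needed.
Option 26 (21.0): use full 19 — 51 kWh to go.
Take 9 from Option 4 at 23.0 — need 42 more.
Take 17 from Option 25 at 27.0 — need 25 more.
Take 19 from Option 5 at 32.0 — need 6 more.
Option S (33.0): take the remaining 6 — done.
Cost = 24×5.0 + 6×17.0 + 19×21.0 + 9×23.0 + 17×27.0 + 19×32.0 + 6×33.0 = 2093.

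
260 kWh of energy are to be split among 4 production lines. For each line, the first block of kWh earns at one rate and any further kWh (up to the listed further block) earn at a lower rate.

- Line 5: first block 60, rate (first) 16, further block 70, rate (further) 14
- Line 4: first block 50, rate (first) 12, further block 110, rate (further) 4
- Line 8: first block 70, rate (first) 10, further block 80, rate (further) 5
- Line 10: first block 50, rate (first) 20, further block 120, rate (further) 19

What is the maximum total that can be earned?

4660

Order all 8 blocks by rate: Line 10/T1 20 > Line 10/T2 19 > Line 5/T1 16 > Line 5/T2 14 > Line 4/T1 12 > Line 8/T1 10 > Line 8/T2 5 > Line 4/T2 4.
Line 10/T1 (20): +50 ; 210 left.
Line 10 T2 at 19: fill all 120 ; 90 left.
Line 5 T1 at 16: fill all 60 ; 30 left.
Line 5 T2 at 14: only 30 left, fill 30.
Total = 20×50 + 19×120 + 16×60 + 14×30 = 4660.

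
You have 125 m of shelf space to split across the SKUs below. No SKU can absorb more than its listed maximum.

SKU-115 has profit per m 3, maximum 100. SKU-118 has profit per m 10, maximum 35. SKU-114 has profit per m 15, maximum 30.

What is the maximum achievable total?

980

Order the SKUs by profit per m: SKU-114 15 > SKU-118 10 > SKU-115 3.
SKU-114: +30 to 30 (cap) — 95 left.
SKU-118 takes 35 to reach its cap of 35 — 60 left.
SKU-115: +60 (room for 100) → 60. Pool exhausted.
Total = 3×60 + 10×35 + 15×30 = 980.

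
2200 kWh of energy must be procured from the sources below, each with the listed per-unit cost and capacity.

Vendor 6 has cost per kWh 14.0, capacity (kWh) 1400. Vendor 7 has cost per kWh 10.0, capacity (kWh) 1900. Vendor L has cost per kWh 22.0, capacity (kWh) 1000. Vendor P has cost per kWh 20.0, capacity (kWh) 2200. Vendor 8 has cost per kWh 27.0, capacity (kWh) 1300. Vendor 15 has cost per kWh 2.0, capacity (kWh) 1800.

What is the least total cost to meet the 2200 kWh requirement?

7600

Use sources in increasing cost order.
Vendor 15 at 2.0: take all 1800 kWh → 400 still needed.
Take 400 from Vendor 7 at 10.0 to finish.
Vendor 6, Vendor P, Vendor L, Vendor 8: unused.
Cost = 1800×2.0 + 400×10.0 = 7600.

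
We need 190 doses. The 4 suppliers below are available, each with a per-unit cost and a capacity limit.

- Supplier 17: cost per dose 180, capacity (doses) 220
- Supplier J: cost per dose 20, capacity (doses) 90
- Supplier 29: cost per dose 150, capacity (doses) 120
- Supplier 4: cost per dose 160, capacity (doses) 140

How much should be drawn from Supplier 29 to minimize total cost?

Use suppliers in increasing cost order.
Take 90 from Supplier J at 20 ; need 100 more.
Take 100 from Supplier 29 at 150 to finish.
Supplier 4, Supplier 17: unused.

100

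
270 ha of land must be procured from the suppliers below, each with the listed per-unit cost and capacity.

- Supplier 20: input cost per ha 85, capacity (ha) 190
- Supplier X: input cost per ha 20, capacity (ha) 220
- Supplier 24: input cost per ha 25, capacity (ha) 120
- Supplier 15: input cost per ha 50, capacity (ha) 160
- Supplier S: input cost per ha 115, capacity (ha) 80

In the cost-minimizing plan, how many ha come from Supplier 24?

50

Use suppliers in increasing cost order.
Take 220 from Supplier X at 20 ; need 50 more.
Take 50 from Supplier 24 at 25 to finish.
Supplier 15, Supplier 20, Supplier S: unused.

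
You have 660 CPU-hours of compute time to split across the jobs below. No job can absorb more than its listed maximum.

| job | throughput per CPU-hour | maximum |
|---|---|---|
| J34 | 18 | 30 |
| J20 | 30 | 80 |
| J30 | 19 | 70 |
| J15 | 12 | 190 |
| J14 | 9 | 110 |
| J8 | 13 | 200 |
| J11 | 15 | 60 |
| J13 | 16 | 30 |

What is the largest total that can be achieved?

10530

Highest throughput per CPU-hour first: J20 30 > J30 19 > J34 18 > J13 16 > J11 15 > J8 13 > J15 12 > J14 9.
J20: +80 to 80 (cap) — 580 left.
J30: +70 to 70 (cap) — 510 left.
Give J34 30 to hit its cap of 30 — 480 left.
J13 takes 30 to reach its cap of 30 — 450 left.
J11 takes 60 to reach its cap of 60 — 390 left.
J8: +200 to 200 (cap) — 190 left.
Give J15 190 to hit its cap of 190 — 0 left.
Total = 18×30 + 30×80 + 19×70 + 12×190 + 13×200 + 15×60 + 16×30 = 10530.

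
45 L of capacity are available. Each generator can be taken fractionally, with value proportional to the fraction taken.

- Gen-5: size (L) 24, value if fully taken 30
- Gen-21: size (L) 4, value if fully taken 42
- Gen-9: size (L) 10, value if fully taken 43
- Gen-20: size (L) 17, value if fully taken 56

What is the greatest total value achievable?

158.5

Best value per unit of size first: Gen-21 42/4≈10.5, Gen-9 43/10≈4.3, Gen-20 56/17≈3.29, Gen-5 30/24≈1.25.
Gen-21: take in full, 4 L for value 42 ; 41 left.
Gen-9: take in full, 10 L for value 43 ; 31 left.
Gen-20: take in full, 17 L for value 56 ; 14 left.
Fill the last 14 L with part of Gen-5: 14/24 of it earns 17.5.
Total value = 158.5.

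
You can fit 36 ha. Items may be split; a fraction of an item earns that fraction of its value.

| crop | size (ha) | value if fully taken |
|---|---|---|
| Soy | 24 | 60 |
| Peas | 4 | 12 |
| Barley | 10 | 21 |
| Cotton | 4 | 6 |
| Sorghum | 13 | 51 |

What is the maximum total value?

Sort by value density: Sorghum 51/13≈3.92, Peas 12/4≈3, Soy 60/24≈2.5, Barley 21/10≈2.1, Cotton 6/4≈1.5.
Sorghum: take in full, 13 ha for value 51 — 23 left.
Take all of Peas (4 ha, value 12) — 19 ha left.
Only 19 ha remain; take 19/24 of Soy for value 60×19/24 = 47.5.
Total value = 110.5.

110.5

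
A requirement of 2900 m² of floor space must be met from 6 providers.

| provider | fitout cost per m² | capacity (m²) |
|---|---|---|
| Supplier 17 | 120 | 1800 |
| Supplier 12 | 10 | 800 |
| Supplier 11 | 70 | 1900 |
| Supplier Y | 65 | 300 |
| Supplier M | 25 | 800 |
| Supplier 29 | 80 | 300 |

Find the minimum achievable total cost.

Fill from the cheapest provider first.
Take 800 from Supplier 12 at 10 ; need 2100 more.
Take 800 from Supplier M at 25 ; need 1300 more.
Take 300 from Supplier Y at 65 ; need 1000 more.
Supplier 11 at 70: take 1000 of its 1900 ; requirement met.
Supplier 29, Supplier 17: unused.
Cost = 800×10 + 800×25 + 300×65 + 1000×70 = 117500.

117500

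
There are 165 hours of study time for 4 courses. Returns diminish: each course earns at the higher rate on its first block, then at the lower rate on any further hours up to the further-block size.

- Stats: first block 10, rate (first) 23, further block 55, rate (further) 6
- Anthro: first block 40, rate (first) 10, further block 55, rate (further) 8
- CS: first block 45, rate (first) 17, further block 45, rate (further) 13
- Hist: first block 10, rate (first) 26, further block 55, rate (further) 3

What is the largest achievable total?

2360

Treat each block as its own option and order by rate: Hist/first 26 > Stats/first 23 > CS/first 17 > CS/second 13 > Anthro/first 10 > Anthro/second 8 > Stats/second 6 > Hist/second 3.
Hist first at 26: fill all 10 → 155 left.
Stats first at 23: fill all 10 → 145 left.
Fill CS first block (45 at 17) → 100 left.
Fill CS second block (45 at 13) → 55 left.
Anthro/first (10): +40 → 15 left.
15 remain; put them into Anthro second at 8.
Total = 26×10 + 23×10 + 17×45 + 13×45 + 10×40 + 8×15 = 2360.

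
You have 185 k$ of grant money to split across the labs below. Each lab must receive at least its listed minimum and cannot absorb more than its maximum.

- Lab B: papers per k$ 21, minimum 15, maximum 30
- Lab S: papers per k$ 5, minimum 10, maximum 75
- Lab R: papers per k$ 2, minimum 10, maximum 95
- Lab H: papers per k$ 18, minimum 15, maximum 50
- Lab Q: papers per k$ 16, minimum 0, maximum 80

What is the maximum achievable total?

2905

Meeting every minimum uses 15+10+10+15+0 = 50 k$, leaving 135.
Highest papers per k$ first: Lab B 21 > Lab H 18 > Lab Q 16 > Lab S 5 > Lab R 2.
Lab B: +15 to 30 (cap) — 120 left.
Give Lab H 35 more to hit its cap of 50 — 85 left.
Lab Q takes 80 more to reach its cap of 80 — 5 left.
Lab S: +5 (room for 65) → 15. Pool exhausted.
Total = 21×30 + 5×15 + 2×10 + 18×50 + 16×80 = 2905.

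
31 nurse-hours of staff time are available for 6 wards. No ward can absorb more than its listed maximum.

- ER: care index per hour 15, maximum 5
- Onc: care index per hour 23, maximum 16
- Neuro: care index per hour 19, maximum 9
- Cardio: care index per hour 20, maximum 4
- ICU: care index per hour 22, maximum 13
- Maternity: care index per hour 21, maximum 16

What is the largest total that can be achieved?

Order the wards by care index per hour: Onc 23 > ICU 22 > Maternity 21 > Cardio 20 > Neuro 19 > ER 15.
Give Onc 16 to hit its cap of 16 ; 15 left.
ICU: +13 to 13 (cap) ; 2 left.
Only 2 left; Maternity takes them to reach 2.
Total = 23×16 + 22×13 + 21×2 = 696.

696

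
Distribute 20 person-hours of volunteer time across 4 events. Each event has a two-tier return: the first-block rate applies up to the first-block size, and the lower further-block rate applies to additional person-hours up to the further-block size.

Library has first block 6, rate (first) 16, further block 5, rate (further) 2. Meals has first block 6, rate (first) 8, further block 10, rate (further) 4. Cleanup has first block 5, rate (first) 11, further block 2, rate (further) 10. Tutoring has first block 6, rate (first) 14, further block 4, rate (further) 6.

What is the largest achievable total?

263

Order all 8 blocks by rate: Library/T1 16 > Tutoring/T1 14 > Cleanup/T1 11 > Cleanup/T2 10 > Meals/T1 8 > Tutoring/T2 6 > Meals/T2 4 > Library/T2 2.
Library T1 at 16: fill all 6 ; 14 left.
Tutoring/T1 (14): +6 ; 8 left.
Cleanup/T1 (11): +5 ; 3 left.
Cleanup T2 at 10: fill all 2 ; 1 left.
Meals T1 at 8: only 1 left, fill 1.
Total = 16×6 + 14×6 + 11×5 + 10×2 + 8×1 = 263.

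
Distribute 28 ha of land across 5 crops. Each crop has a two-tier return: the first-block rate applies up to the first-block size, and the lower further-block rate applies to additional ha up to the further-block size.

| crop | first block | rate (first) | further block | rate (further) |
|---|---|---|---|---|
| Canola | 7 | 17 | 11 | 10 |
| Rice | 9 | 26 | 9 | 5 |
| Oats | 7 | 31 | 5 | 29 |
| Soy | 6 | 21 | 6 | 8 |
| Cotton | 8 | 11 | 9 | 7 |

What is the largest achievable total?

739

Treat each block as its own option and order by rate: Oats/T1 31 > Oats/T2 29 > Rice/T1 26 > Soy/T1 21 > Canola/T1 17 > Cotton/T1 11 > Canola/T2 10 > Soy/T2 8 > Cotton/T2 7 > Rice/T2 5.
Oats T1 at 31: fill all 7 ; 21 left.
Oats/T2 (29): +5 ; 16 left.
Fill Rice T1 block (9 at 26) ; 7 left.
Soy T1 at 21: fill all 6 ; 1 left.
Canola T1 at 17: only 1 left, fill 1.
Total = 31×7 + 29×5 + 26×9 + 21×6 + 17×1 = 739.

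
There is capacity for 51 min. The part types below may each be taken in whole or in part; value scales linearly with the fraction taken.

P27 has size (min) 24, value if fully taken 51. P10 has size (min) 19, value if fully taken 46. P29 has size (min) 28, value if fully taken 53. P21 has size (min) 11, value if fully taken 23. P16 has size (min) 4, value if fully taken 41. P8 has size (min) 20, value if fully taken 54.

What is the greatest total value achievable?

158

Best value per unit of size first: P16 41/4≈10.2, P8 54/20≈2.7, P10 46/19≈2.42, P27 51/24≈2.12, P21 23/11≈2.09, P29 53/28≈1.89.
P16: take in full, 4 min for value 41 → 47 left.
P8: take in full, 20 min for value 54 → 27 left.
Take all of P10 (19 min, value 46) → 8 min left.
Only 8 min remain; take 8/24 of P27 for value 51×8/24 = 17.
Total value = 158.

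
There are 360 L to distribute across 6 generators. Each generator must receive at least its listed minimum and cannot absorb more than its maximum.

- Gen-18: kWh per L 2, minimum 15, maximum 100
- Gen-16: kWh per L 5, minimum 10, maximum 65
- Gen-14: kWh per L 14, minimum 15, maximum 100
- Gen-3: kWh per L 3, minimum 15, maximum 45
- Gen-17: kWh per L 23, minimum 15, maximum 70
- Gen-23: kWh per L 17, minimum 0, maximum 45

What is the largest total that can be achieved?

4305

Meeting every minimum uses 15+10+15+15+15+0 = 70 L, leaving 290.
Highest kWh per L first: Gen-17 23 > Gen-23 17 > Gen-14 14 > Gen-16 5 > Gen-3 3 > Gen-18 2.
Give Gen-17 55 more to hit its cap of 70 ; 235 left.
Gen-23: +45 to 45 (cap) ; 190 left.
Give Gen-14 85 more to hit its cap of 100 ; 105 left.
Gen-16: +55 to 65 (cap) ; 50 left.
Give Gen-3 30 more to hit its cap of 45 ; 20 left.
Gen-18 has room for 85 more but only 20 remain, so it gets 35.
Total = 2×35 + 5×65 + 14×100 + 3×45 + 23×70 + 17×45 = 4305.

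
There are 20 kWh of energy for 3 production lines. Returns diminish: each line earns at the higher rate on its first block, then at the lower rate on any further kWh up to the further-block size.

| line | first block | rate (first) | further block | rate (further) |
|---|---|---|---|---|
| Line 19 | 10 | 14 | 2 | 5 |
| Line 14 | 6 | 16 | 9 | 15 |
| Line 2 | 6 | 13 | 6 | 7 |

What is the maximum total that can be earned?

301

Order all 6 blocks by rate: Line 14/tier1 16 > Line 14/tier2 15 > Line 19/tier1 14 > Line 2/tier1 13 > Line 2/tier2 7 > Line 19/tier2 5.
Line 14/tier1 (16): +6 → 14 left.
Line 14/tier2 (15): +9 → 5 left.
Line 19 tier1 at 14: only 5 left, fill 5.
Total = 16×6 + 15×9 + 14×5 = 301.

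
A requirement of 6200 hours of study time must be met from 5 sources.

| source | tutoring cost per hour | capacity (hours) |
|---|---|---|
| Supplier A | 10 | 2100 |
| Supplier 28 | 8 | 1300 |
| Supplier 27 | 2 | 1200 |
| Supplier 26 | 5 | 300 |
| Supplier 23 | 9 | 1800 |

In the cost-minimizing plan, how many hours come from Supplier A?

Use sources in increasing cost order.
Take 1200 from Supplier 27 at 2 — need 5000 more.
Supplier 26 (5): use full 300 — 4700 hours to go.
Supplier 28 at 8: take all 1300 hours — 3400 still needed.
Supplier 23 (9): use full 1800 — 1600 hours to go.
Supplier A at 10: take 1600 of its 2100 — requirement met.

1600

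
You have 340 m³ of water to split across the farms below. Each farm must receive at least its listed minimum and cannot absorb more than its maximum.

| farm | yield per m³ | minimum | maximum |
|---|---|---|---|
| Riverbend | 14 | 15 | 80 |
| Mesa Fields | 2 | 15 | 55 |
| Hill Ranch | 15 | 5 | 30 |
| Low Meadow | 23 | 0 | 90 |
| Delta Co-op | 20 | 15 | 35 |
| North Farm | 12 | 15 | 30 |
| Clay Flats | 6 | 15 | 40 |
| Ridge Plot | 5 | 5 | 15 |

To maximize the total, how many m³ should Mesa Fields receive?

20

Meeting every minimum uses 15+15+5+0+15+15+15+5 = 85 m³, leaving 255.
Rank by yield per m³: Low Meadow 23 > Delta Co-op 20 > Hill Ranch 15 > Riverbend 14 > North Farm 12 > Clay Flats 6 > Ridge Plot 5 > Mesa Fields 2.
Low Meadow: +90 to 90 (cap) → 165 left.
Delta Co-op: +20 to 35 (cap) → 145 left.
Give Hill Ranch 25 more to hit its cap of 30 → 120 left.
Riverbend: +65 to 80 (cap) → 55 left.
North Farm takes 15 more to reach its cap of 30 → 40 left.
Give Clay Flats 25 more to hit its cap of 40 → 15 left.
Give Ridge Plot 10 more to hit its cap of 15 → 5 left.
Only 5 left; Mesa Fields takes them to reach 20.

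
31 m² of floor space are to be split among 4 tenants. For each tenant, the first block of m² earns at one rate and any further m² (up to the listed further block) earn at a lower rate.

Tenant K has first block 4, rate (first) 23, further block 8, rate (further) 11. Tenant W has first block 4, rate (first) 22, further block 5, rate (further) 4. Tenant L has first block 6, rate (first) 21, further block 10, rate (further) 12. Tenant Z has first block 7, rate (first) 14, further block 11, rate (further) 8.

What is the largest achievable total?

524

Rank every tier by rate: Tenant K/T1 23 > Tenant W/T1 22 > Tenant L/T1 21 > Tenant Z/T1 14 > Tenant L/T2 12 > Tenant K/T2 11 > Tenant Z/T2 8 > Tenant W/T2 4.
Tenant K/T1 (23): +4 — 27 left.
Tenant W/T1 (22): +4 — 23 left.
Fill Tenant L T1 block (6 at 21) — 17 left.
Tenant Z/T1 (14): +7 — 10 left.
Tenant L/T2 (12): +10 — 0 left.
Total = 23×4 + 22×4 + 21×6 + 14×7 + 12×10 = 524.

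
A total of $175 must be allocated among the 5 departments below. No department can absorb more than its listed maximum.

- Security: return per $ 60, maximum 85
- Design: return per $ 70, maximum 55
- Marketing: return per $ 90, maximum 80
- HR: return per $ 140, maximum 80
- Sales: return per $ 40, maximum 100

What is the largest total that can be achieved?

19450

Order the departments by return per $: HR 140 > Marketing 90 > Design 70 > Security 60 > Sales 40.
HR takes 80 to reach its cap of 80 — 95 left.
Give Marketing 80 to hit its cap of 80 — 15 left.
Design: +15 (room for 55) → 15. Pool exhausted.
Total = 70×15 + 90×80 + 140×80 = 19450.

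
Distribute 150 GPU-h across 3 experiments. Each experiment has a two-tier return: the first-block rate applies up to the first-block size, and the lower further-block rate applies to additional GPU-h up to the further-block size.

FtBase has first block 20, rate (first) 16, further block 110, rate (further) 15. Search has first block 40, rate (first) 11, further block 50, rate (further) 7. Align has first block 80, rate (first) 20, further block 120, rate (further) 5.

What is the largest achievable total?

2670

Order all 6 blocks by rate: Align/first 20 > FtBase/first 16 > FtBase/second 15 > Search/first 11 > Search/second 7 > Align/second 5.
Align/first (20): +80 → 70 left.
FtBase first at 16: fill all 20 → 50 left.
FtBase second at 15: only 50 left, fill 50.
Total = 20×80 + 16×20 + 15×50 = 2670.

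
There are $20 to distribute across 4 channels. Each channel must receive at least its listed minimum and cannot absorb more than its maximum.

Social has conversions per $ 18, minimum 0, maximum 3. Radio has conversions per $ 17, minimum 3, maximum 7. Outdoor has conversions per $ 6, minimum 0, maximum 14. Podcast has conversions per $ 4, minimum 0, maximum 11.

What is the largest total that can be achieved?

Meeting every minimum uses 0+3+0+0 = 3 $, leaving 17.
Rank by conversions per $: Social 18 > Radio 17 > Outdoor 6 > Podcast 4.
Social takes 3 more to reach its cap of 3 — 14 left.
Radio: +4 to 7 (cap) — 10 left.
Outdoor has room for 14 more but only 10 remain, so it gets 10.
Total = 18×3 + 17×7 + 6×10 = 233.

233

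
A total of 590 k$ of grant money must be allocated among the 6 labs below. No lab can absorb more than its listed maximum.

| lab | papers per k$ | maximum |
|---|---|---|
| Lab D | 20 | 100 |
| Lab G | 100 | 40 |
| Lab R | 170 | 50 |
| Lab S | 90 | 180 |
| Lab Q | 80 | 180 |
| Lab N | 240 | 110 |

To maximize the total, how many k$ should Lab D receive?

30

Order the labs by papers per k$: Lab N 240 > Lab R 170 > Lab G 100 > Lab S 90 > Lab Q 80 > Lab D 20.
Lab N takes 110 to reach its cap of 110 — 480 left.
Give Lab R 50 to hit its cap of 50 — 430 left.
Give Lab G 40 to hit its cap of 40 — 390 left.
Lab S takes 180 to reach its cap of 180 — 210 left.
Lab Q: +180 to 180 (cap) — 30 left.
Lab D: +30 (room for 100) → 30. Pool exhausted.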